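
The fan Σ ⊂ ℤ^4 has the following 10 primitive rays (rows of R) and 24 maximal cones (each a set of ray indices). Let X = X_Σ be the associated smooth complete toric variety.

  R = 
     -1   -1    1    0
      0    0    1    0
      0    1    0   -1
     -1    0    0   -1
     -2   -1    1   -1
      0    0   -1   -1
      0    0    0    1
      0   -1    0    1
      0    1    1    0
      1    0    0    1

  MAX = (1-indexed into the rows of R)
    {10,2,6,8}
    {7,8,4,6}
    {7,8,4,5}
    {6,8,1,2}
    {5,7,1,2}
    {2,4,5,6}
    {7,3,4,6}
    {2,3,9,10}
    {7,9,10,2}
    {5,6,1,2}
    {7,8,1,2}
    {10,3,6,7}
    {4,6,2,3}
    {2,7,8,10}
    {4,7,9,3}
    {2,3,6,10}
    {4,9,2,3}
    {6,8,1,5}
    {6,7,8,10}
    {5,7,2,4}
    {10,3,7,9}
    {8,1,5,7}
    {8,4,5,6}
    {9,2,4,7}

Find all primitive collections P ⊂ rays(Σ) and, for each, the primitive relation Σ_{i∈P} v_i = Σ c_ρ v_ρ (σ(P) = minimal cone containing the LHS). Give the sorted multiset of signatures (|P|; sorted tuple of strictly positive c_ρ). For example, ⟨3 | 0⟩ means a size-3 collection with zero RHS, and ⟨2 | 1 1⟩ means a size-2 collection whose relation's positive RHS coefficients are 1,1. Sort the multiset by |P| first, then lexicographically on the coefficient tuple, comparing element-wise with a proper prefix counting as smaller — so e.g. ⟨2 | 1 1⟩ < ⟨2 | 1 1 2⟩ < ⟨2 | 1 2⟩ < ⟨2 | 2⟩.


Δ(Σ) — 10 vertices, 17 min non-faces:

  P = {3,8}:  v_{3} + v_{8} = 0  ⇒ sig = ⟨2 | 0⟩
  P = {4,10}:  v_{4} + v_{10} = 0  ⇒ sig = ⟨2 | 0⟩
  P = {1,4}:  v_{1} + v_{4} = v_{5}  ⇒ sig = ⟨2 | 1⟩
  P = {5,10}:  v_{5} + v_{10} = v_{1}  ⇒ sig = ⟨2 | 1⟩
  P = {6,9}:  v_{6} + v_{9} = v_{3}  ⇒ sig = ⟨2 | 1⟩
  P = {1,3}:  v_{1} + v_{3} = v_{2} + v_{4}  ⇒ sig = ⟨2 | 1 1⟩
  P = {1,10}:  v_{1} + v_{10} = v_{2} + v_{8}  ⇒ sig = ⟨2 | 1 1⟩
  P = {8,9}:  v_{8} + v_{9} = v_{2} + v_{7}  ⇒ sig = ⟨2 | 1 1⟩
  P = {1,9}:  v_{1} + v_{9} = 2·v_{2} + v_{4} + v_{7}  ⇒ sig = ⟨2 | 1 1 2⟩
  P = {3,5}:  v_{3} + v_{5} = v_{2} + 2·v_{4}  ⇒ sig = ⟨2 | 1 2⟩
  P = {5,9}:  v_{5} + v_{9} = 2·v_{2} + 2·v_{4} + v_{7}  ⇒ sig = ⟨2 | 1 2 2⟩
  P = {2,6,7}:  v_{2} + v_{6} + v_{7} = 0  ⇒ sig = ⟨3 | 0⟩
  P = {2,3,7}:  v_{2} + v_{3} + v_{7} = v_{9}  ⇒ sig = ⟨3 | 1⟩
  P = {2,4,8}:  v_{2} + v_{4} + v_{8} = v_{1}  ⇒ sig = ⟨3 | 1⟩
  P = {1,6,7}:  v_{1} + v_{6} + v_{7} = v_{4} + v_{8}  ⇒ sig = ⟨3 | 1 1⟩
  P = {5,6,7}:  v_{5} + v_{6} + v_{7} = 2·v_{4} + v_{8}  ⇒ sig = ⟨3 | 1 2⟩
  P = {2,5,8}:  v_{2} + v_{5} + v_{8} = 2·v_{1}  ⇒ sig = ⟨3 | 2⟩

Signatures (|P|; sorted positive RHS coefficients), sorted:
[⟨2 | 0⟩, ⟨2 | 0⟩, ⟨2 | 1⟩, ⟨2 | 1⟩, ⟨2 | 1⟩, ⟨2 | 1 1⟩, ⟨2 | 1 1⟩, ⟨2 | 1 1⟩, ⟨2 | 1 1 2⟩, ⟨2 | 1 2⟩, ⟨2 | 1 2 2⟩, ⟨3 | 0⟩, ⟨3 | 1⟩, ⟨3 | 1⟩, ⟨3 | 1 1⟩, ⟨3 | 1 2⟩, ⟨3 | 2⟩]


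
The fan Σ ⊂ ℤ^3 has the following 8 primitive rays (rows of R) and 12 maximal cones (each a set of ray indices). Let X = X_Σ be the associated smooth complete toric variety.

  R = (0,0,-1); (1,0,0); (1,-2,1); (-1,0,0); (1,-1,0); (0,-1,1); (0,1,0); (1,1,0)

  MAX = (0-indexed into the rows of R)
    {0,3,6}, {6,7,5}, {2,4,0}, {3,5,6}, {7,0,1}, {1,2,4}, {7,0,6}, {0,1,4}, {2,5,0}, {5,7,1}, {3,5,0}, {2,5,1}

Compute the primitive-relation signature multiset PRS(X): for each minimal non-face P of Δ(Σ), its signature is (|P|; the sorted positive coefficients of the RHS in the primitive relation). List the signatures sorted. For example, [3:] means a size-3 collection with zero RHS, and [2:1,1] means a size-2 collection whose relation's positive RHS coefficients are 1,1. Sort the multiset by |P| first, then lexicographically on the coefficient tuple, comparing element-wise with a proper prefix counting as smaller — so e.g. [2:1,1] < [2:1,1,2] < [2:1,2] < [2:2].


|primitive collections| = 14. Relations:

  • {1,3}:  v_{1} + v_{3} = 0  ⟹  sig = [2:]
  • {1,6}:  v_{1} + v_{6} = v_{7}  ⟹  sig = [2:1]
  • {3,7}:  v_{3} + v_{7} = v_{6}  ⟹  sig = [2:1]
  • {4,5}:  v_{4} + v_{5} = v_{2}  ⟹  sig = [2:1]
  • {4,6}:  v_{4} + v_{6} = v_{1}  ⟹  sig = [2:1]
  • {2,6}:  v_{2} + v_{6} = v_{1} + v_{5}  ⟹  sig = [2:1,1]
  • {3,4}:  v_{3} + v_{4} = v_{0} + v_{5}  ⟹  sig = [2:1,1]
  • {2,3}:  v_{2} + v_{3} = v_{0} + 2·v_{5}  ⟹  sig = [2:1,2]
  • {2,7}:  v_{2} + v_{7} = 2·v_{1} + v_{5}  ⟹  sig = [2:1,2]
  • {4,7}:  v_{4} + v_{7} = 2·v_{1}  ⟹  sig = [2:2]
  • {0,5,6}:  v_{0} + v_{5} + v_{6} = 0  ⟹  sig = [3:]
  • {0,1,5}:  v_{0} + v_{1} + v_{5} = v_{4}  ⟹  sig = [3:1]
  • {0,5,7}:  v_{0} + v_{5} + v_{7} = v_{1}  ⟹  sig = [3:1]
  • {0,1,2}:  v_{0} + v_{1} + v_{2} = 2·v_{4}  ⟹  sig = [3:2]

Sorted signature multiset PRS(X):
    |P|=2: 10 collections, coeffs (), (1), (1), (1), (1), (1,1), (1,1), (1,2), (1,2), (2)
    |P|=3: 4 collections, coeffs (), (1), (1), (2)


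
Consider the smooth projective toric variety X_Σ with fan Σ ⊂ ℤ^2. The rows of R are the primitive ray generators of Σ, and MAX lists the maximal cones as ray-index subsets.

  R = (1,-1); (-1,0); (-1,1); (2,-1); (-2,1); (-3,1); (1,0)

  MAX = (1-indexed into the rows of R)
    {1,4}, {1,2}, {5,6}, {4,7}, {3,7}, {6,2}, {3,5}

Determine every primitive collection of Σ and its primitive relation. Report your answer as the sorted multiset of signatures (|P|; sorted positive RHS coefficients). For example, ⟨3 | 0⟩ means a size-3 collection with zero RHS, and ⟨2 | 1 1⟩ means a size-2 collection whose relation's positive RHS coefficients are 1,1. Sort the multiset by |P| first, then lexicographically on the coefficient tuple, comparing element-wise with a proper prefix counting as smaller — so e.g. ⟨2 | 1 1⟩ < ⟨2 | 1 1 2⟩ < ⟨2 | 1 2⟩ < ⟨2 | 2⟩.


The 14 primitive collections of Σ (r=7, n=2):

  P={1,3}:  v_{1} + v_{3} = 0 ; sig = ⟨2 | 0⟩
  P={2,7}:  v_{2} + v_{7} = 0 ; sig = ⟨2 | 0⟩
  P={4,5}:  v_{4} + v_{5} = 0 ; sig = ⟨2 | 0⟩
  P={1,5}:  v_{1} + v_{5} = v_{2} ; sig = ⟨2 | 1⟩
  P={1,7}:  v_{1} + v_{7} = v_{4} ; sig = ⟨2 | 1⟩
  P={2,3}:  v_{2} + v_{3} = v_{5} ; sig = ⟨2 | 1⟩
  P={2,4}:  v_{2} + v_{4} = v_{1} ; sig = ⟨2 | 1⟩
  P={2,5}:  v_{2} + v_{5} = v_{6} ; sig = ⟨2 | 1⟩
  P={3,4}:  v_{3} + v_{4} = v_{7} ; sig = ⟨2 | 1⟩
  P={4,6}:  v_{4} + v_{6} = v_{2} ; sig = ⟨2 | 1⟩
  P={5,7}:  v_{5} + v_{7} = v_{3} ; sig = ⟨2 | 1⟩
  P={6,7}:  v_{6} + v_{7} = v_{5} ; sig = ⟨2 | 1⟩
  P={1,6}:  v_{1} + v_{6} = 2·v_{2} ; sig = ⟨2 | 2⟩
  P={3,6}:  v_{3} + v_{6} = 2·v_{5} ; sig = ⟨2 | 2⟩

Hence PRS(X_Σ) =
{ ⟨2 | 0⟩ ×3,  ⟨2 | 1⟩ ×9,  ⟨2 | 2⟩ ×2 }


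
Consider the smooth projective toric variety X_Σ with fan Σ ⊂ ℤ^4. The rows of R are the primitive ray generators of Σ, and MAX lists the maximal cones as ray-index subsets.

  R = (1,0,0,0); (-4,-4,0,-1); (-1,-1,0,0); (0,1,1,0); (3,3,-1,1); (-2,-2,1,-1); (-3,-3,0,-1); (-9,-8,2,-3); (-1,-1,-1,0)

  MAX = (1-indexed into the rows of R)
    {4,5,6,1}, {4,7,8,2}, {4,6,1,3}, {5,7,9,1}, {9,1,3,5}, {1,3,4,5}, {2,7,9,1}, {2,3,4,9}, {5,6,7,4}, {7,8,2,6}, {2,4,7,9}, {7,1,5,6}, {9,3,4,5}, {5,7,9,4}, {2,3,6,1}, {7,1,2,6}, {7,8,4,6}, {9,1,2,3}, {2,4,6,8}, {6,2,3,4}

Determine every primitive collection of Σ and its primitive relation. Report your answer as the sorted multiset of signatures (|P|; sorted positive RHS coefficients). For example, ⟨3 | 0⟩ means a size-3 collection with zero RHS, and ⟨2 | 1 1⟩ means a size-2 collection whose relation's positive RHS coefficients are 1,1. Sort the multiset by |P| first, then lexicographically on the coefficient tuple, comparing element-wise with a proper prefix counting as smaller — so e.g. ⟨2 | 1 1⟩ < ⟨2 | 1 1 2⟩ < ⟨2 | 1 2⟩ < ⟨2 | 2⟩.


|primitive collections| = 12. Relations:

  P = {2,5}:  v_{2} + v_{5} = v_{9} — sig = ⟨2 | 1⟩
  P = {3,7}:  v_{3} + v_{7} = v_{2} — sig = ⟨2 | 1⟩
  P = {6,9}:  v_{6} + v_{9} = v_{7} — sig = ⟨2 | 1⟩
  P = {3,8}:  v_{3} + v_{8} = 2·v_{2} + v_{4} + v_{6} — sig = ⟨2 | 1 1 2⟩
  P = {8,9}:  v_{8} + v_{9} = v_{2} + v_{4} + 2·v_{7} — sig = ⟨2 | 1 1 2⟩
  P = {1,8}:  v_{1} + v_{8} = v_{2} + 2·v_{6} — sig = ⟨2 | 1 2⟩
  P = {5,8}:  v_{5} + v_{8} = v_{4} + 2·v_{7} — sig = ⟨2 | 1 2⟩
  P = {1,4,9}:  v_{1} + v_{4} + v_{9} = 0 — sig = ⟨3 | 0⟩
  P = {3,5,6}:  v_{3} + v_{5} + v_{6} = 0 — sig = ⟨3 | 0⟩
  P = {1,4,7}:  v_{1} + v_{4} + v_{7} = v_{6} — sig = ⟨3 | 1⟩
  P = {1,2,4}:  v_{1} + v_{2} + v_{4} = v_{3} + v_{6} — sig = ⟨3 | 1 1⟩
  P = {2,4,6,7}:  v_{2} + v_{4} + v_{6} + v_{7} = v_{8} — sig = ⟨4 | 1⟩

Sorted signature multiset PRS(X):
    ⟨2 | 1⟩
    ⟨2 | 1⟩
    ⟨2 | 1⟩
    ⟨2 | 1 1 2⟩
    ⟨2 | 1 1 2⟩
    ⟨2 | 1 2⟩
    ⟨2 | 1 2⟩
    ⟨3 | 0⟩
    ⟨3 | 0⟩
    ⟨3 | 1⟩
    ⟨3 | 1 1⟩
    ⟨4 | 1⟩


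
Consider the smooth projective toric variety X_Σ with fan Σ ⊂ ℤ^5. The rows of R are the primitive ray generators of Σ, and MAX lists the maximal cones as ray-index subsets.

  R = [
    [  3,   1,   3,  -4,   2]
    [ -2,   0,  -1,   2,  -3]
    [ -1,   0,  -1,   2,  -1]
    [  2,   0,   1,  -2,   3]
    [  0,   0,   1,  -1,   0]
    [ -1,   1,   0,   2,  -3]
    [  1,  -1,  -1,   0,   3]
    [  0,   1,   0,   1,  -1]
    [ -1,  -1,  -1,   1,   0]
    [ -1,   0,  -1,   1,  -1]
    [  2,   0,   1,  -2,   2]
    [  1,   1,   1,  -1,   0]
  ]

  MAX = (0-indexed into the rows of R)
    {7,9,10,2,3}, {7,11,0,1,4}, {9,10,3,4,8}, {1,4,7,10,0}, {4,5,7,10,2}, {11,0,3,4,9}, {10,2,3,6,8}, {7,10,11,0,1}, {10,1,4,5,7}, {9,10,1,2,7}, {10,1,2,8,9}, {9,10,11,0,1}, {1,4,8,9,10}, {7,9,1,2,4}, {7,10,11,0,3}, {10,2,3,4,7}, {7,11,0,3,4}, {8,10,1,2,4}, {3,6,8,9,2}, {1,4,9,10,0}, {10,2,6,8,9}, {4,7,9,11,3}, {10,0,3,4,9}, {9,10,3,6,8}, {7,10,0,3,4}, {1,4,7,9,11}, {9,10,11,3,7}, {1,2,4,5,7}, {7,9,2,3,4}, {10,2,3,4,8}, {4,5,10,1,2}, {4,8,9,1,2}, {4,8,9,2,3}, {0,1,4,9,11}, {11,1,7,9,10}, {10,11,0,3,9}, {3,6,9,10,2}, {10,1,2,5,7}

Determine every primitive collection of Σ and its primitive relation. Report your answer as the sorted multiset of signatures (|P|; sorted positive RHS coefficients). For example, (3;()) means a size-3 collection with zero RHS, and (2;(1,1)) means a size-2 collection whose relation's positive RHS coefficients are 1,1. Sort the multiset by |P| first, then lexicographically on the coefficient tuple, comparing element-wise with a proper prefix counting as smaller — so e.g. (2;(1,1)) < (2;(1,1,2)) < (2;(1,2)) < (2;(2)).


23 minimal non-faces of Δ(Σ) (on 12 rays):

  P={1,3}:  v_{1} + v_{3} = 0  ⟹  sig = (2;())
  P={8,11}:  v_{8} + v_{11} = 0  ⟹  sig = (2;())
  P={2,11}:  v_{2} + v_{11} = v_{7}  ⟹  sig = (2;(1))
  P={7,8}:  v_{7} + v_{8} = v_{2}  ⟹  sig = (2;(1))
  P={0,6}:  v_{0} + v_{6} = v_{3} + v_{10}  ⟹  sig = (2;(1,1))
  P={0,8}:  v_{0} + v_{8} = v_{4} + v_{10}  ⟹  sig = (2;(1,1))
  P={4,6}:  v_{4} + v_{6} = v_{3} + v_{8}  ⟹  sig = (2;(1,1))
  P={5,9}:  v_{5} + v_{9} = v_{1} + v_{7}  ⟹  sig = (2;(1,1))
  P={0,2}:  v_{0} + v_{2} = v_{4} + v_{7} + v_{10}  ⟹  sig = (2;(1,1,1))
  P={1,6}:  v_{1} + v_{6} = v_{2} + v_{8} + v_{9} + v_{10}  ⟹  sig = (2;(1,1,1,1))
  P={3,5}:  v_{3} + v_{5} = v_{2} + v_{4} + v_{7} + v_{10}  ⟹  sig = (2;(1,1,1,1))
  P={6,11}:  v_{6} + v_{11} = v_{2} + v_{3} + v_{9} + v_{10}  ⟹  sig = (2;(1,1,1,1))
  P={5,8}:  v_{5} + v_{8} = v_{1} + 2·v_{2} + v_{4} + v_{10}  ⟹  sig = (2;(1,1,1,2))
  P={5,11}:  v_{5} + v_{11} = v_{1} + v_{4} + 2·v_{7} + v_{10}  ⟹  sig = (2;(1,1,1,2))
  P={6,7}:  v_{6} + v_{7} = 2·v_{2} + v_{3} + v_{9} + v_{10}  ⟹  sig = (2;(1,1,1,2))
  P={5,6}:  v_{5} + v_{6} = 2·v_{2} + v_{10}  ⟹  sig = (2;(1,2))
  P={0,5}:  v_{0} + v_{5} = v_{1} + 2·v_{4} + 2·v_{7} + 2·v_{10}  ⟹  sig = (2;(1,2,2,2))
  P={4,10,11}:  v_{4} + v_{10} + v_{11} = v_{0}  ⟹  sig = (3;(1))
  P={0,7,9}:  v_{0} + v_{7} + v_{9} = 2·v_{11}  ⟹  sig = (3;(2))
  P={2,4,9,10}:  v_{2} + v_{4} + v_{9} + v_{10} = 0  ⟹  sig = (4;())
  P={4,7,9,10}:  v_{4} + v_{7} + v_{9} + v_{10} = v_{11}  ⟹  sig = (4;(1))
  P={1,2,4,7,10}:  v_{1} + v_{2} + v_{4} + v_{7} + v_{10} = v_{5}  ⟹  sig = (5;(1))
  P={2,3,8,9,10}:  v_{2} + v_{3} + v_{8} + v_{9} + v_{10} = v_{6}  ⟹  sig = (5;(1))

so the primitive-relation signature multiset is
    (2;())
    (2;())
    (2;(1))
    (2;(1))
    (2;(1,1))
    (2;(1,1))
    (2;(1,1))
    (2;(1,1))
    (2;(1,1,1))
    (2;(1,1,1,1))
    (2;(1,1,1,1))
    (2;(1,1,1,1))
    (2;(1,1,1,2))
    (2;(1,1,1,2))
    (2;(1,1,1,2))
    (2;(1,2))
    (2;(1,2,2,2))
    (3;(1))
    (3;(2))
    (4;())
    (4;(1))
    (5;(1))
    (5;(1))


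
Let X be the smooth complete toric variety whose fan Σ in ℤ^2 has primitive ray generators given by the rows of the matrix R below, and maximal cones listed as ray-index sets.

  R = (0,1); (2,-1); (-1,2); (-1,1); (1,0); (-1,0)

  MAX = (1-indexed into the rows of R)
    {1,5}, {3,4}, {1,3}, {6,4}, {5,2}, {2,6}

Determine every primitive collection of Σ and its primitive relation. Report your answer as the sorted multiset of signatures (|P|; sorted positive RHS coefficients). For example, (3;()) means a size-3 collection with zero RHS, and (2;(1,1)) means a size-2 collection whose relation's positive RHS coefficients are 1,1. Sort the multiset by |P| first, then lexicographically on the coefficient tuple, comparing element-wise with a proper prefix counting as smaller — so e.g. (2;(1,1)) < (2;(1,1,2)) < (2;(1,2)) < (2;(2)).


Minimal non-faces — 9 found among 6 rays, 6 max cones:

  • {5,6}:  v_{5} + v_{6} = 0  ⟹  sig = (2;())
  • {1,4}:  v_{1} + v_{4} = v_{3}  ⟹  sig = (2;(1))
  • {1,6}:  v_{1} + v_{6} = v_{4}  ⟹  sig = (2;(1))
  • {2,4}:  v_{2} + v_{4} = v_{5}  ⟹  sig = (2;(1))
  • {4,5}:  v_{4} + v_{5} = v_{1}  ⟹  sig = (2;(1))
  • {2,3}:  v_{2} + v_{3} = v_{1} + v_{5}  ⟹  sig = (2;(1,1))
  • {1,2}:  v_{1} + v_{2} = 2·v_{5}  ⟹  sig = (2;(2))
  • {3,5}:  v_{3} + v_{5} = 2·v_{1}  ⟹  sig = (2;(2))
  • {3,6}:  v_{3} + v_{6} = 2·v_{4}  ⟹  sig = (2;(2))

Hence PRS(X_Σ) =
    |P|=2: 9 collections, coeffs (), (1), (1), (1), (1), (1,1), (2), (2), (2)


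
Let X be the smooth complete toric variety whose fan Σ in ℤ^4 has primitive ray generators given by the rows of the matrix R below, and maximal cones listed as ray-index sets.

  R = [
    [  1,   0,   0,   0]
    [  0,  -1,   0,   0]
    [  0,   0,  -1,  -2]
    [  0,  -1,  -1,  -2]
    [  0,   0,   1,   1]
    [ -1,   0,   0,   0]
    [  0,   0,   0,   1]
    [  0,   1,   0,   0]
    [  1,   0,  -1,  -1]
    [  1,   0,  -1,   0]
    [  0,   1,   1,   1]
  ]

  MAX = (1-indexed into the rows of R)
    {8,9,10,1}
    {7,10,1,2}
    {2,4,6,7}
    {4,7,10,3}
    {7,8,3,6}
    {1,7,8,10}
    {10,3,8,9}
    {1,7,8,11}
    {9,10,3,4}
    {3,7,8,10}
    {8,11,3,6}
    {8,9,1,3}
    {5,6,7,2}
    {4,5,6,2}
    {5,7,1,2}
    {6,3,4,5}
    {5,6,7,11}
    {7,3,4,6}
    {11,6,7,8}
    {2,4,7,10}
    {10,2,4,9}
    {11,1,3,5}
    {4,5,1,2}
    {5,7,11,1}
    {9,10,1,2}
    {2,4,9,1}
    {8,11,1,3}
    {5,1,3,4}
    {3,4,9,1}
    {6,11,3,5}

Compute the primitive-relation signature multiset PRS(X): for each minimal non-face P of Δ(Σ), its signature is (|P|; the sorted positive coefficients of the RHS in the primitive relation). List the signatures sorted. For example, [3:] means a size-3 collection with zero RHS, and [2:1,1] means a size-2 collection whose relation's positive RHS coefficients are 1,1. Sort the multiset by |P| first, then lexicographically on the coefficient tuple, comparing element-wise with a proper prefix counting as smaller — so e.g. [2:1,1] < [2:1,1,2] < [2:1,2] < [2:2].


|primitive collections| = 21. Relations:

  P = {1,6}:  v_{1} + v_{6} = 0 — sig = [2:]
  P = {2,8}:  v_{2} + v_{8} = 0 — sig = [2:]
  P = {2,3}:  v_{2} + v_{3} = v_{4} — sig = [2:1]
  P = {2,11}:  v_{2} + v_{11} = v_{5} — sig = [2:1]
  P = {4,8}:  v_{4} + v_{8} = v_{3} — sig = [2:1]
  P = {5,8}:  v_{5} + v_{8} = v_{11} — sig = [2:1]
  P = {5,9}:  v_{5} + v_{9} = v_{1} — sig = [2:1]
  P = {7,9}:  v_{7} + v_{9} = v_{10} — sig = [2:1]
  P = {4,11}:  v_{4} + v_{11} = v_{3} + v_{5} — sig = [2:1,1]
  P = {5,10}:  v_{5} + v_{10} = v_{1} + v_{7} — sig = [2:1,1]
  P = {6,9}:  v_{6} + v_{9} = v_{3} + v_{7} — sig = [2:1,1]
  P = {9,11}:  v_{9} + v_{11} = v_{1} + v_{8} — sig = [2:1,1]
  P = {10,11}:  v_{10} + v_{11} = v_{1} + v_{7} + v_{8} — sig = [2:1,1,1]
  P = {6,10}:  v_{6} + v_{10} = v_{3} + 2·v_{7} — sig = [2:1,2]
  P = {3,5,7}:  v_{3} + v_{5} + v_{7} = 0 — sig = [3:]
  P = {1,3,7}:  v_{1} + v_{3} + v_{7} = v_{9} — sig = [3:1]
  P = {3,7,11}:  v_{3} + v_{7} + v_{11} = v_{8} — sig = [3:1]
  P = {4,5,7}:  v_{4} + v_{5} + v_{7} = v_{2} — sig = [3:1]
  P = {1,4,7}:  v_{1} + v_{4} + v_{7} = v_{2} + v_{9} — sig = [3:1,1]
  P = {1,4,10}:  v_{1} + v_{4} + v_{10} = v_{2} + 2·v_{9} — sig = [3:1,2]
  P = {1,3,10}:  v_{1} + v_{3} + v_{10} = 2·v_{9} — sig = [3:2]

Hence PRS(X_Σ) =
{ [2:] ×2,  [2:1] ×6,  [2:1,1] ×4,  [2:1,1,1],  [2:1,2],  [3:],  [3:1] ×3,  [3:1,1],  [3:1,2],  [3:2] }


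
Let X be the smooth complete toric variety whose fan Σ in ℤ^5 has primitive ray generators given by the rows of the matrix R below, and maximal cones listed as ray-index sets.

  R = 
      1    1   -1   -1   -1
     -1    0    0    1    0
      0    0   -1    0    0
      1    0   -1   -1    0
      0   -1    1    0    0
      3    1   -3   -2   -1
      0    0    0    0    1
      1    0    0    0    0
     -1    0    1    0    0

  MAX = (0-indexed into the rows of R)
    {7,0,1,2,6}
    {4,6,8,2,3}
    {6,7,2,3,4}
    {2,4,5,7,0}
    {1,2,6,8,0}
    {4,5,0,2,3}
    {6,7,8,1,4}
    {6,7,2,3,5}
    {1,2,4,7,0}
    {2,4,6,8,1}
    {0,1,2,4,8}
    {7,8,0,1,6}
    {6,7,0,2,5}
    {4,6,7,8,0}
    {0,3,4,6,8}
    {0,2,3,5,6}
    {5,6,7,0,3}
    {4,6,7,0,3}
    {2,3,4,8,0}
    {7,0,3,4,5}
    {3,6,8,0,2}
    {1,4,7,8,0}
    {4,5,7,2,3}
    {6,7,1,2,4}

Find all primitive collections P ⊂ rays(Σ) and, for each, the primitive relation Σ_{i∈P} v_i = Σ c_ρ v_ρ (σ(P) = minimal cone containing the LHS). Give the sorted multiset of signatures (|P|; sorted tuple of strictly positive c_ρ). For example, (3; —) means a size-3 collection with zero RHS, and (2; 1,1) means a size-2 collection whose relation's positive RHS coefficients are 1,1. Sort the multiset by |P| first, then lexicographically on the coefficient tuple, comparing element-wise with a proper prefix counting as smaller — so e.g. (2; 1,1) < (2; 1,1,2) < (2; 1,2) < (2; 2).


The 9 primitive collections of Σ (r=9, n=5):

  • {1,3}:  v_{1} + v_{3} = v_{2} ; sig = (2; 1)
  • {5,8}:  v_{5} + v_{8} = v_{0} + v_{3} ; sig = (2; 1,1)
  • {1,5}:  v_{1} + v_{5} = v_{0} + 2·v_{2} + v_{7} ; sig = (2; 1,1,2)
  • {2,7,8}:  v_{2} + v_{7} + v_{8} = 0 ; sig = (3; —)
  • {3,7,8}:  v_{3} + v_{7} + v_{8} = v_{0} + v_{4} + v_{6} ; sig = (3; 1,1,1)
  • {4,5,6}:  v_{4} + v_{5} + v_{6} = 2·v_{3} + v_{7} ; sig = (3; 1,2)
  • {0,1,4,6}:  v_{0} + v_{1} + v_{4} + v_{6} = 0 ; sig = (4; —)
  • {0,2,3,7}:  v_{0} + v_{2} + v_{3} + v_{7} = v_{5} ; sig = (4; 1)
  • {0,2,4,6}:  v_{0} + v_{2} + v_{4} + v_{6} = v_{3} ; sig = (4; 1)

Signatures (|P|; sorted positive RHS coefficients), sorted:
[(2; 1), (2; 1,1), (2; 1,1,2), (3; —), (3; 1,1,1), (3; 1,2), (4; —), (4; 1), (4; 1)]


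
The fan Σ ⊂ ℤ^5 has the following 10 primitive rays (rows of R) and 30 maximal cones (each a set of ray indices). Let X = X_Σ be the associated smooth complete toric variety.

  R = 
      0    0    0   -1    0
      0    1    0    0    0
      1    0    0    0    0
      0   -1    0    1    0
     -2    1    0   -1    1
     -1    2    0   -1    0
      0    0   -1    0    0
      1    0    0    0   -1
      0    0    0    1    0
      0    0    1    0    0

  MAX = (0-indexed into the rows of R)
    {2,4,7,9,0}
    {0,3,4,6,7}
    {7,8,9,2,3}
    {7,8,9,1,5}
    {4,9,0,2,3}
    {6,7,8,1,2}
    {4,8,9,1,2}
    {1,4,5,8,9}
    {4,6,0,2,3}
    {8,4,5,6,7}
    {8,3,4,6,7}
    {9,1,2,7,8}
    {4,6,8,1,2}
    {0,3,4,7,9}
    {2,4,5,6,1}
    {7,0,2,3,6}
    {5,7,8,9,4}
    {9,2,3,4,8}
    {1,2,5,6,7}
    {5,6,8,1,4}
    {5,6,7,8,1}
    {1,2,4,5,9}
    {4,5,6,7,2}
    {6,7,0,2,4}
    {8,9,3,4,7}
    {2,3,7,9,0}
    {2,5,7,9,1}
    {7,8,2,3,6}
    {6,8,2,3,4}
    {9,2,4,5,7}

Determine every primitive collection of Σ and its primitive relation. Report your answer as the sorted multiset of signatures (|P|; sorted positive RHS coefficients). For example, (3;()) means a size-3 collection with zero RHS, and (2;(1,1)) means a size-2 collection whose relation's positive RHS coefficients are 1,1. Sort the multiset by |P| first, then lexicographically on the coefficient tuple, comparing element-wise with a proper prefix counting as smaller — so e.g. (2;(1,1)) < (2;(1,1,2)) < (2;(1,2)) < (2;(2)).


|primitive collections| = 10. Relations:

  P={0,8}:  v_{0} + v_{8} = 0  ⟹  sig = (2;())
  P={6,9}:  v_{6} + v_{9} = 0  ⟹  sig = (2;())
  P={1,3}:  v_{1} + v_{3} = v_{8}  ⟹  sig = (2;(1))
  P={0,1}:  v_{0} + v_{1} = v_{2} + v_{4} + v_{7}  ⟹  sig = (2;(1,1,1))
  P={3,5}:  v_{3} + v_{5} = v_{4} + v_{7} + v_{8}  ⟹  sig = (2;(1,1,1))
  P={0,5}:  v_{0} + v_{5} = v_{2} + 2·v_{4} + 2·v_{7}  ⟹  sig = (2;(1,2,2))
  P={1,4,7}:  v_{1} + v_{4} + v_{7} = v_{5}  ⟹  sig = (3;(1))
  P={2,5,8}:  v_{2} + v_{5} + v_{8} = 2·v_{1}  ⟹  sig = (3;(2))
  P={2,3,4,7}:  v_{2} + v_{3} + v_{4} + v_{7} = 0  ⟹  sig = (4;())
  P={2,4,7,8}:  v_{2} + v_{4} + v_{7} + v_{8} = v_{1}  ⟹  sig = (4;(1))

Sorted signature multiset PRS(X):
{ (2;()) ×2,  (2;(1)),  (2;(1,1,1)) ×2,  (2;(1,2,2)),  (3;(1)),  (3;(2)),  (4;()),  (4;(1)) }


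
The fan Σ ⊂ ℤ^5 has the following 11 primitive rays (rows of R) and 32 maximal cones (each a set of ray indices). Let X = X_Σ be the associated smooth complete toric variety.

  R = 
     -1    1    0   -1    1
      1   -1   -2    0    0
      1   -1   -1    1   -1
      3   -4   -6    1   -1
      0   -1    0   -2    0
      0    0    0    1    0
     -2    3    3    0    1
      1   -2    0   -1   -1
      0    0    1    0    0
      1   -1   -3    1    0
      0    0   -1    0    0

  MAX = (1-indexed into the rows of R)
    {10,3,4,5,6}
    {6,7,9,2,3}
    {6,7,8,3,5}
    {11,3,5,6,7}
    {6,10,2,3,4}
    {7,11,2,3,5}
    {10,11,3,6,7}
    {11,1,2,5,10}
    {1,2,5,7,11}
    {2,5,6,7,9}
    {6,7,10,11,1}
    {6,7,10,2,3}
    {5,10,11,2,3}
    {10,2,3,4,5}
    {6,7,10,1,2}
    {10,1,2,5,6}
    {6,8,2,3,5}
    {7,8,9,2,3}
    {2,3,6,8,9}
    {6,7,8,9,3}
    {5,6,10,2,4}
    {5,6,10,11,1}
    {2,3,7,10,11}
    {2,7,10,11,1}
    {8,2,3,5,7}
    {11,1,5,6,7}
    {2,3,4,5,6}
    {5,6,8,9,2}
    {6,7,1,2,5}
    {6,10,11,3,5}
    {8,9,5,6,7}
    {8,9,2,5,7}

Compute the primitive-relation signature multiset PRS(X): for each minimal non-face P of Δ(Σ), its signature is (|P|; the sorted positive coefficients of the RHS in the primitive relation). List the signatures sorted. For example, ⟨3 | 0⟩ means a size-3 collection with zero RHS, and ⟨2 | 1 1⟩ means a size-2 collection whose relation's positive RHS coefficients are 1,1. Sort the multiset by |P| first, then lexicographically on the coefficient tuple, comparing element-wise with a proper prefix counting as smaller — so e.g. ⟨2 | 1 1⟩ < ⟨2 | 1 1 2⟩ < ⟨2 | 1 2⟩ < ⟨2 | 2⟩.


|primitive collections| = 18. Relations:

  P = {9,11}:  v_{9} + v_{11} = 0  →  sig = ⟨2 | 0⟩
  P = {1,3}:  v_{1} + v_{3} = v_{11}  →  sig = ⟨2 | 1⟩
  P = {1,8}:  v_{1} + v_{8} = v_{5}  →  sig = ⟨2 | 1⟩
  P = {4,7}:  v_{4} + v_{7} = v_{10}  →  sig = ⟨2 | 1⟩
  P = {8,11}:  v_{8} + v_{11} = v_{3} + v_{5}  →  sig = ⟨2 | 1 1⟩
  P = {9,10}:  v_{9} + v_{10} = v_{2} + v_{6}  →  sig = ⟨2 | 1 1⟩
  P = {1,9}:  v_{1} + v_{9} = v_{2} + v_{5} + v_{6} + v_{7}  →  sig = ⟨2 | 1 1 1 1⟩
  P = {8,10}:  v_{8} + v_{10} = v_{2} + v_{3} + v_{5} + v_{6}  →  sig = ⟨2 | 1 1 1 1⟩
  P = {4,11}:  v_{4} + v_{11} = v_{3} + v_{5} + 2·v_{10}  →  sig = ⟨2 | 1 1 2⟩
  P = {4,9}:  v_{4} + v_{9} = 2·v_{2} + v_{3} + v_{5} + 2·v_{6}  →  sig = ⟨2 | 1 1 2 2⟩
  P = {1,4}:  v_{1} + v_{4} = v_{5} + 2·v_{10}  →  sig = ⟨2 | 1 2⟩
  P = {4,8}:  v_{4} + v_{8} = 2·v_{2} + 2·v_{3} + 2·v_{5} + 2·v_{6}  →  sig = ⟨2 | 2 2 2 2⟩
  P = {2,6,11}:  v_{2} + v_{6} + v_{11} = v_{10}  →  sig = ⟨3 | 1⟩
  P = {3,5,9}:  v_{3} + v_{5} + v_{9} = v_{8}  →  sig = ⟨3 | 1⟩
  P = {5,7,10}:  v_{5} + v_{7} + v_{10} = v_{1}  →  sig = ⟨3 | 1⟩
  P = {2,6,7,8}:  v_{2} + v_{6} + v_{7} + v_{8} = v_{9}  →  sig = ⟨4 | 1⟩
  P = {2,3,5,6,7}:  v_{2} + v_{3} + v_{5} + v_{6} + v_{7} = 0  →  sig = ⟨5 | 0⟩
  P = {2,3,5,6,10}:  v_{2} + v_{3} + v_{5} + v_{6} + v_{10} = v_{4}  →  sig = ⟨5 | 1⟩

so the primitive-relation signature multiset is
    ⟨2 | 0⟩
    ⟨2 | 1⟩
    ⟨2 | 1⟩
    ⟨2 | 1⟩
    ⟨2 | 1 1⟩
    ⟨2 | 1 1⟩
    ⟨2 | 1 1 1 1⟩
    ⟨2 | 1 1 1 1⟩
    ⟨2 | 1 1 2⟩
    ⟨2 | 1 1 2 2⟩
    ⟨2 | 1 2⟩
    ⟨2 | 2 2 2 2⟩
    ⟨3 | 1⟩
    ⟨3 | 1⟩
    ⟨3 | 1⟩
    ⟨4 | 1⟩
    ⟨5 | 0⟩
    ⟨5 | 1⟩


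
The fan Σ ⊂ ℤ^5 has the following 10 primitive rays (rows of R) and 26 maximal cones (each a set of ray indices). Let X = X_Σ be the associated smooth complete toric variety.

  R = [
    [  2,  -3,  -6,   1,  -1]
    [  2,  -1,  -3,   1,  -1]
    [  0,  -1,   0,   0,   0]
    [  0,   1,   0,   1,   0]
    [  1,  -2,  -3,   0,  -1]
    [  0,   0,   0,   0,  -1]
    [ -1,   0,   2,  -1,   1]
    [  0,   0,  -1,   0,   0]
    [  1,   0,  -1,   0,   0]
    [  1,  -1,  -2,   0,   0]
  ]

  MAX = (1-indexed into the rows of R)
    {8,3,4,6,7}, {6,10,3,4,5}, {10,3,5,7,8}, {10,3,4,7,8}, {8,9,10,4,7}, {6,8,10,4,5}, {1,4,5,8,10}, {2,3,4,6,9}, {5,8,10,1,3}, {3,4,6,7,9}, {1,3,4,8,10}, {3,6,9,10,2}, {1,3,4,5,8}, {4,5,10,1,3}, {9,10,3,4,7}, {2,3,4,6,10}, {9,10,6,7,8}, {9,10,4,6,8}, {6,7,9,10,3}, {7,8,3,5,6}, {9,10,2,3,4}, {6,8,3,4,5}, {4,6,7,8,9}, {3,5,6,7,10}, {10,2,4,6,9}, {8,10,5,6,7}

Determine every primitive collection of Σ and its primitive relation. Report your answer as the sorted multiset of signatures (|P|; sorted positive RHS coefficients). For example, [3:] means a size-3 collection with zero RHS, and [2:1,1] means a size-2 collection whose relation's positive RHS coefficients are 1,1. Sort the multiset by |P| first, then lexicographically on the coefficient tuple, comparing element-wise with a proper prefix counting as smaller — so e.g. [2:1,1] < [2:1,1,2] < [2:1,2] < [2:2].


14 minimal non-faces of Δ(Σ) (on 10 rays):

  P={2,7}:  v_{2} + v_{7} = v_{3} + v_{9}  so sig = [2:1,1]
  P={1,2}:  v_{1} + v_{2} = v_{3} + 2·v_{4} + v_{5} + v_{6} + 3·v_{10}  so sig = [2:1,1,1,2,3]
  P={1,9}:  v_{1} + v_{9} = v_{4} + v_{5} + 2·v_{10}  so sig = [2:1,1,2]
  P={2,8}:  v_{2} + v_{8} = v_{4} + v_{6} + 2·v_{10}  so sig = [2:1,1,2]
  P={2,5}:  v_{2} + v_{5} = v_{3} + v_{4} + 2·v_{6} + 3·v_{10}  so sig = [2:1,1,2,3]
  P={1,6}:  v_{1} + v_{6} = v_{4} + 2·v_{5}  so sig = [2:1,2]
  P={5,9}:  v_{5} + v_{9} = v_{6} + 2·v_{10}  so sig = [2:1,2]
  P={1,7}:  v_{1} + v_{7} = 2·v_{3} + 2·v_{8} + v_{10}  so sig = [2:1,2,2]
  P={3,8,9}:  v_{3} + v_{8} + v_{9} = v_{10}  so sig = [3:1]
  P={4,5,7}:  v_{4} + v_{5} + v_{7} = v_{3} + v_{8}  so sig = [3:1,1]
  P={4,6,7,10}:  v_{4} + v_{6} + v_{7} + v_{10} = 0  so sig = [4:]
  P={3,6,8,10}:  v_{3} + v_{6} + v_{8} + v_{10} = v_{5}  so sig = [4:1]
  P={3,4,5,8,10}:  v_{3} + v_{4} + v_{5} + v_{8} + v_{10} = v_{1}  so sig = [5:1]
  P={3,4,6,9,10}:  v_{3} + v_{4} + v_{6} + v_{9} + v_{10} = v_{2}  so sig = [5:1]

Hence PRS(X_Σ) =
{ [2:1,1],  [2:1,1,1,2,3],  [2:1,1,2] ×2,  [2:1,1,2,3],  [2:1,2] ×2,  [2:1,2,2],  [3:1],  [3:1,1],  [4:],  [4:1],  [5:1] ×2 }


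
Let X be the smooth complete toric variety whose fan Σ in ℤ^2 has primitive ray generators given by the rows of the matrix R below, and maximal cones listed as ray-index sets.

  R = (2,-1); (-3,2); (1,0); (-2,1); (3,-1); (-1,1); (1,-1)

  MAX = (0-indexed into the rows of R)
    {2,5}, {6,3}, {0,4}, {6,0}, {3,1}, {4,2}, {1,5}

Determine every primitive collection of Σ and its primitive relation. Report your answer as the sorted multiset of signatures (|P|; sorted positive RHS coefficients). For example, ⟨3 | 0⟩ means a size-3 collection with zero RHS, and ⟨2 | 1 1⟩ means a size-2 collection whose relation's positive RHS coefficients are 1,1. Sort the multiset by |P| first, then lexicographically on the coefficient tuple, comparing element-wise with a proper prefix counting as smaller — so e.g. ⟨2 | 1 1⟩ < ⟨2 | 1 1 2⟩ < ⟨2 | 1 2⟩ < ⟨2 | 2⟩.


Δ(Σ) — 7 vertices, 14 min non-faces:

  {0,3}:  v_{0} + v_{3} = 0  ⇒ sig = ⟨2 | 0⟩
  {5,6}:  v_{5} + v_{6} = 0  ⇒ sig = ⟨2 | 0⟩
  {0,1}:  v_{0} + v_{1} = v_{5}  ⇒ sig = ⟨2 | 1⟩
  {0,2}:  v_{0} + v_{2} = v_{4}  ⇒ sig = ⟨2 | 1⟩
  {0,5}:  v_{0} + v_{5} = v_{2}  ⇒ sig = ⟨2 | 1⟩
  {1,6}:  v_{1} + v_{6} = v_{3}  ⇒ sig = ⟨2 | 1⟩
  {2,3}:  v_{2} + v_{3} = v_{5}  ⇒ sig = ⟨2 | 1⟩
  {2,6}:  v_{2} + v_{6} = v_{0}  ⇒ sig = ⟨2 | 1⟩
  {3,4}:  v_{3} + v_{4} = v_{2}  ⇒ sig = ⟨2 | 1⟩
  {3,5}:  v_{3} + v_{5} = v_{1}  ⇒ sig = ⟨2 | 1⟩
  {1,4}:  v_{1} + v_{4} = v_{2} + v_{5}  ⇒ sig = ⟨2 | 1 1⟩
  {1,2}:  v_{1} + v_{2} = 2·v_{5}  ⇒ sig = ⟨2 | 2⟩
  {4,5}:  v_{4} + v_{5} = 2·v_{2}  ⇒ sig = ⟨2 | 2⟩
  {4,6}:  v_{4} + v_{6} = 2·v_{0}  ⇒ sig = ⟨2 | 2⟩

Sorted signature multiset PRS(X):
[⟨2 | 0⟩, ⟨2 | 0⟩, ⟨2 | 1⟩, ⟨2 | 1⟩, ⟨2 | 1⟩, ⟨2 | 1⟩, ⟨2 | 1⟩, ⟨2 | 1⟩, ⟨2 | 1⟩, ⟨2 | 1⟩, ⟨2 | 1 1⟩, ⟨2 | 2⟩, ⟨2 | 2⟩, ⟨2 | 2⟩]


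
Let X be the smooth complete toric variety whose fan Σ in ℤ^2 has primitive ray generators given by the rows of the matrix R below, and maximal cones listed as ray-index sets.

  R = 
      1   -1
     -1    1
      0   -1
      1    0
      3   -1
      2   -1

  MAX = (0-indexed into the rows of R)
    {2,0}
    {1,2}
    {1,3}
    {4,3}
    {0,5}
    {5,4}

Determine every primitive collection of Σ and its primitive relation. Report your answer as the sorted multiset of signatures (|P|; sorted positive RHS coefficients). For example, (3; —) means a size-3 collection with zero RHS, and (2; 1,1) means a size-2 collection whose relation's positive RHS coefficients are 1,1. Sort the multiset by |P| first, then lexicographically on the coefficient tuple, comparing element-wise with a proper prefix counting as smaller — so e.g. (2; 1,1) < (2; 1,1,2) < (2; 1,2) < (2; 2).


|primitive collections| = 9. Relations:

  P = {0,1}:  v_{0} + v_{1} = 0  ⇒ sig = (2; —)
  P = {0,3}:  v_{0} + v_{3} = v_{5}  ⇒ sig = (2; 1)
  P = {1,5}:  v_{1} + v_{5} = v_{3}  ⇒ sig = (2; 1)
  P = {2,3}:  v_{2} + v_{3} = v_{0}  ⇒ sig = (2; 1)
  P = {3,5}:  v_{3} + v_{5} = v_{4}  ⇒ sig = (2; 1)
  P = {2,4}:  v_{2} + v_{4} = v_{0} + v_{5}  ⇒ sig = (2; 1,1)
  P = {0,4}:  v_{0} + v_{4} = 2·v_{5}  ⇒ sig = (2; 2)
  P = {1,4}:  v_{1} + v_{4} = 2·v_{3}  ⇒ sig = (2; 2)
  P = {2,5}:  v_{2} + v_{5} = 2·v_{0}  ⇒ sig = (2; 2)

so the primitive-relation signature multiset is
{ (2; —),  (2; 1) ×4,  (2; 1,1),  (2; 2) ×3 }


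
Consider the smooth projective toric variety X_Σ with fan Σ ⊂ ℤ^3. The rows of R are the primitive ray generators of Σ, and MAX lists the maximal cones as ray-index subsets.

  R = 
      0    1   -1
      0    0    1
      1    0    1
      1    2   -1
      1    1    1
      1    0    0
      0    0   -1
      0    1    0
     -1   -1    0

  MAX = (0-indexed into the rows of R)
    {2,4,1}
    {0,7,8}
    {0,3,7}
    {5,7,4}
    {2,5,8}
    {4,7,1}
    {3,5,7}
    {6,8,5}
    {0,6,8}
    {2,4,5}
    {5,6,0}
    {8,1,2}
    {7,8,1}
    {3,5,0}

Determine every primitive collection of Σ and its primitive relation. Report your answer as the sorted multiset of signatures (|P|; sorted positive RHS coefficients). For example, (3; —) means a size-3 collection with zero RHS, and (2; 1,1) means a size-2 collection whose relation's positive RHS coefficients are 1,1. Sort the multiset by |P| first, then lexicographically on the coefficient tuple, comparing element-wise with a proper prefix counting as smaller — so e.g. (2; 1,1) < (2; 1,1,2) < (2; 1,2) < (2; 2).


Σ has 18 primitive collections:

  {1,6}:  v_{1} + v_{6} = 0  ⇒ sig = (2; —)
  {0,1}:  v_{0} + v_{1} = v_{7}  ⇒ sig = (2; 1)
  {1,5}:  v_{1} + v_{5} = v_{2}  ⇒ sig = (2; 1)
  {2,6}:  v_{2} + v_{6} = v_{5}  ⇒ sig = (2; 1)
  {2,7}:  v_{2} + v_{7} = v_{4}  ⇒ sig = (2; 1)
  {3,8}:  v_{3} + v_{8} = v_{0}  ⇒ sig = (2; 1)
  {4,8}:  v_{4} + v_{8} = v_{1}  ⇒ sig = (2; 1)
  {6,7}:  v_{6} + v_{7} = v_{0}  ⇒ sig = (2; 1)
  {0,2}:  v_{0} + v_{2} = v_{5} + v_{7}  ⇒ sig = (2; 1,1)
  {4,6}:  v_{4} + v_{6} = v_{5} + v_{7}  ⇒ sig = (2; 1,1)
  {0,4}:  v_{0} + v_{4} = v_{5} + 2·v_{7}  ⇒ sig = (2; 1,2)
  {1,3}:  v_{1} + v_{3} = v_{5} + 2·v_{7}  ⇒ sig = (2; 1,2)
  {3,6}:  v_{3} + v_{6} = 2·v_{0} + v_{5}  ⇒ sig = (2; 1,2)
  {2,3}:  v_{2} + v_{3} = 2·v_{5} + 2·v_{7}  ⇒ sig = (2; 2,2)
  {3,4}:  v_{3} + v_{4} = 2·v_{5} + 3·v_{7}  ⇒ sig = (2; 2,3)
  {5,7,8}:  v_{5} + v_{7} + v_{8} = 0  ⇒ sig = (3; —)
  {0,5,7}:  v_{0} + v_{5} + v_{7} = v_{3}  ⇒ sig = (3; 1)
  {0,5,8}:  v_{0} + v_{5} + v_{8} = v_{6}  ⇒ sig = (3; 1)

Hence PRS(X_Σ) =
[(2; —), (2; 1), (2; 1), (2; 1), (2; 1), (2; 1), (2; 1), (2; 1), (2; 1,1), (2; 1,1), (2; 1,2), (2; 1,2), (2; 1,2), (2; 2,2), (2; 2,3), (3; —), (3; 1), (3; 1)]


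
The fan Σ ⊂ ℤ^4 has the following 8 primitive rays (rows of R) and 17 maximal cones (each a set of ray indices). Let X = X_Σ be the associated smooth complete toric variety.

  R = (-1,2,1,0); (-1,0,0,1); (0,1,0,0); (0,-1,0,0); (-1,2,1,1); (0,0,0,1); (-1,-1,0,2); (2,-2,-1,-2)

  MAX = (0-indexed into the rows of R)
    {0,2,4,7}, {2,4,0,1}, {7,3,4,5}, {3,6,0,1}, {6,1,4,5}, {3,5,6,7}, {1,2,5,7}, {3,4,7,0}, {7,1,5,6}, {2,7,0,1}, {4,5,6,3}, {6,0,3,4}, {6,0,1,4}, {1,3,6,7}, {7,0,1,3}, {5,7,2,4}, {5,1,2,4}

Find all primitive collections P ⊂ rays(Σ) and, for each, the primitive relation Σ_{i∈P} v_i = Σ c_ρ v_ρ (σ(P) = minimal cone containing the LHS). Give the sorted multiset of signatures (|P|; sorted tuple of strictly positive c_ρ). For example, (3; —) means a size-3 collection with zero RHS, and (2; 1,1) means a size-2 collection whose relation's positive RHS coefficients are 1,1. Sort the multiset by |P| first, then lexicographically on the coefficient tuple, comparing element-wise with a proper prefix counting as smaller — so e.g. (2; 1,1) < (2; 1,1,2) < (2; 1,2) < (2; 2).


Δ(Σ) — 8 vertices, 8 min non-faces:

  • {2,3}:  v_{2} + v_{3} = 0  ⟹  sig = (2; —)
  • {0,5}:  v_{0} + v_{5} = v_{4}  ⟹  sig = (2; 1)
  • {2,6}:  v_{2} + v_{6} = v_{1} + v_{5}  ⟹  sig = (2; 1,1)
  • {1,4,7}:  v_{1} + v_{4} + v_{7} = 0  ⟹  sig = (3; —)
  • {0,6,7}:  v_{0} + v_{6} + v_{7} = v_{3}  ⟹  sig = (3; 1)
  • {1,3,5}:  v_{1} + v_{3} + v_{5} = v_{6}  ⟹  sig = (3; 1)
  • {1,3,4}:  v_{1} + v_{3} + v_{4} = v_{0} + v_{6}  ⟹  sig = (3; 1,1)
  • {4,6,7}:  v_{4} + v_{6} + v_{7} = v_{3} + v_{5}  ⟹  sig = (3; 1,1)

Sorted signature multiset PRS(X):
    |P|=2: 3 collections, coeffs (), (1), (1,1)
    |P|=3: 5 collections, coeffs (), (1), (1), (1,1), (1,1)


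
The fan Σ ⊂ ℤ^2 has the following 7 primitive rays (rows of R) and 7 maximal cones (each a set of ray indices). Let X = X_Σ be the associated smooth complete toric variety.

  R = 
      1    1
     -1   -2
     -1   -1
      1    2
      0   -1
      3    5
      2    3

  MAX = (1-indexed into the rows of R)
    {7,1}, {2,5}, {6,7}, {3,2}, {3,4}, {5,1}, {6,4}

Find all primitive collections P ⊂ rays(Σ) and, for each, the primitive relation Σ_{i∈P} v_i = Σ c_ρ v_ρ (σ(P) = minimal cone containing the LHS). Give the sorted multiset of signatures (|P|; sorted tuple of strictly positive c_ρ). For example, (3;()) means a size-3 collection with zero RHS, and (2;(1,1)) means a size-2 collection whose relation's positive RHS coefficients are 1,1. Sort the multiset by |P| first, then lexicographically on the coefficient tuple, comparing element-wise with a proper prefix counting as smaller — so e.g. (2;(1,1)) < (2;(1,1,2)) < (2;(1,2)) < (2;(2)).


The 14 primitive collections of Σ (r=7, n=2):

  P = {1,3}:  v_{1} + v_{3} = 0  ⇒ sig = (2;())
  P = {2,4}:  v_{2} + v_{4} = 0  ⇒ sig = (2;())
  P = {1,2}:  v_{1} + v_{2} = v_{5}  ⇒ sig = (2;(1))
  P = {1,4}:  v_{1} + v_{4} = v_{7}  ⇒ sig = (2;(1))
  P = {2,6}:  v_{2} + v_{6} = v_{7}  ⇒ sig = (2;(1))
  P = {2,7}:  v_{2} + v_{7} = v_{1}  ⇒ sig = (2;(1))
  P = {3,5}:  v_{3} + v_{5} = v_{2}  ⇒ sig = (2;(1))
  P = {3,7}:  v_{3} + v_{7} = v_{4}  ⇒ sig = (2;(1))
  P = {4,5}:  v_{4} + v_{5} = v_{1}  ⇒ sig = (2;(1))
  P = {4,7}:  v_{4} + v_{7} = v_{6}  ⇒ sig = (2;(1))
  P = {5,6}:  v_{5} + v_{6} = v_{1} + v_{7}  ⇒ sig = (2;(1,1))
  P = {1,6}:  v_{1} + v_{6} = 2·v_{7}  ⇒ sig = (2;(2))
  P = {3,6}:  v_{3} + v_{6} = 2·v_{4}  ⇒ sig = (2;(2))
  P = {5,7}:  v_{5} + v_{7} = 2·v_{1}  ⇒ sig = (2;(2))

Sorted signature multiset PRS(X):
    (2;())
    (2;())
    (2;(1))
    (2;(1))
    (2;(1))
    (2;(1))
    (2;(1))
    (2;(1))
    (2;(1))
    (2;(1))
    (2;(1,1))
    (2;(2))
    (2;(2))
    (2;(2))


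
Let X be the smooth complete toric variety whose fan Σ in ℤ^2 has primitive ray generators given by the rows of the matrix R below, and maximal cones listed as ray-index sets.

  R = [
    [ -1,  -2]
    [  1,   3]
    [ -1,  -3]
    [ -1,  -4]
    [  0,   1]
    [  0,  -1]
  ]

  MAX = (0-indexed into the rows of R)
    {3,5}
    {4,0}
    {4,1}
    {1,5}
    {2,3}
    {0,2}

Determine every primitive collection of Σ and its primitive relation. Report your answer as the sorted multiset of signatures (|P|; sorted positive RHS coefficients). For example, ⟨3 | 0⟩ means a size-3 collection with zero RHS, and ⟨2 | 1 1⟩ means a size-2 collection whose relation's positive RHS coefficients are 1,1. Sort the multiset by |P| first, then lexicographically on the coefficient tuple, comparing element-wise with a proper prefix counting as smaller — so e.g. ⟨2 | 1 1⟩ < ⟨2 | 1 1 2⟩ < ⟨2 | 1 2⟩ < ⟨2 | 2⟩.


Δ(Σ) — 6 vertices, 9 min non-faces:

  {1,2}:  v_{1} + v_{2} = 0  ⟹  sig = ⟨2 | 0⟩
  {4,5}:  v_{4} + v_{5} = 0  ⟹  sig = ⟨2 | 0⟩
  {0,1}:  v_{0} + v_{1} = v_{4}  ⟹  sig = ⟨2 | 1⟩
  {0,5}:  v_{0} + v_{5} = v_{2}  ⟹  sig = ⟨2 | 1⟩
  {1,3}:  v_{1} + v_{3} = v_{5}  ⟹  sig = ⟨2 | 1⟩
  {2,4}:  v_{2} + v_{4} = v_{0}  ⟹  sig = ⟨2 | 1⟩
  {2,5}:  v_{2} + v_{5} = v_{3}  ⟹  sig = ⟨2 | 1⟩
  {3,4}:  v_{3} + v_{4} = v_{2}  ⟹  sig = ⟨2 | 1⟩
  {0,3}:  v_{0} + v_{3} = 2·v_{2}  ⟹  sig = ⟨2 | 2⟩

so the primitive-relation signature multiset is
    |P|=2: 9 collections, coeffs (), (), (1), (1), (1), (1), (1), (1), (2)


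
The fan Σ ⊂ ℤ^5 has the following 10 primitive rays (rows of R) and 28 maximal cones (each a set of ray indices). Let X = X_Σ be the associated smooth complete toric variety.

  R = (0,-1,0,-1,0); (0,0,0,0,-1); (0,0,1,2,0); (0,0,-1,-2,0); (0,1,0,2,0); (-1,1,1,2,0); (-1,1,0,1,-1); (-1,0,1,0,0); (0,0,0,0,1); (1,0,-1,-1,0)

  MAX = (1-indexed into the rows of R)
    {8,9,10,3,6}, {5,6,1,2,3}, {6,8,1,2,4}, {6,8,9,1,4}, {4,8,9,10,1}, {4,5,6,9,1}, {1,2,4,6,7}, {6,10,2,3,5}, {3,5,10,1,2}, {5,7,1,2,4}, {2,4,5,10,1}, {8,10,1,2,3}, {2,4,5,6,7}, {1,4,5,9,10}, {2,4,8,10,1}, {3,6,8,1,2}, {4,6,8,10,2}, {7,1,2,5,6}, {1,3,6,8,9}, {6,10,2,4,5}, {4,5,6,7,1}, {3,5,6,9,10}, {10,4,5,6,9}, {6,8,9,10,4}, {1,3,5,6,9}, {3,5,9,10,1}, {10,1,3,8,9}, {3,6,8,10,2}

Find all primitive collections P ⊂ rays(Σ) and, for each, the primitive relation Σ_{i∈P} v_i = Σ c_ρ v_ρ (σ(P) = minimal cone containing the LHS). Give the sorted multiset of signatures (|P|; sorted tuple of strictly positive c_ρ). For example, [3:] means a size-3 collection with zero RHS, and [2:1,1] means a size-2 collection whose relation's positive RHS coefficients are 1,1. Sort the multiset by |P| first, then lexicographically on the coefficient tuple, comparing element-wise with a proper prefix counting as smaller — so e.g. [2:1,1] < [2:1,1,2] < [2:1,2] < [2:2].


9 minimal non-faces of Δ(Σ) (on 10 rays):

  P = {2,9}:  v_{2} + v_{9} = 0  →  sig = [2:]
  P = {3,4}:  v_{3} + v_{4} = 0  →  sig = [2:]
  P = {5,8}:  v_{5} + v_{8} = v_{6}  →  sig = [2:1]
  P = {7,10}:  v_{7} + v_{10} = v_{2} + v_{4} + v_{5}  →  sig = [2:1,1,1]
  P = {3,7}:  v_{3} + v_{7} = v_{1} + v_{2} + v_{5} + v_{6}  →  sig = [2:1,1,1,1]
  P = {7,9}:  v_{7} + v_{9} = v_{1} + v_{4} + v_{5} + v_{6}  →  sig = [2:1,1,1,1]
  P = {7,8}:  v_{7} + v_{8} = v_{1} + v_{2} + v_{4} + 2·v_{6}  →  sig = [2:1,1,1,2]
  P = {1,6,10}:  v_{1} + v_{6} + v_{10} = 0  →  sig = [3:]
  P = {1,2,4,5,6}:  v_{1} + v_{2} + v_{4} + v_{5} + v_{6} = v_{7}  →  sig = [5:1]

so the primitive-relation signature multiset is
[[2:], [2:], [2:1], [2:1,1,1], [2:1,1,1,1], [2:1,1,1,1], [2:1,1,1,2], [3:], [5:1]]
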